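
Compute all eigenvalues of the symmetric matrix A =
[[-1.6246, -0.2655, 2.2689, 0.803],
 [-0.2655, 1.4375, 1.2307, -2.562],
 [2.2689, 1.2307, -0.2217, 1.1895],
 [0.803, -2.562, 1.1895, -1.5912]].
sigma(A) ≈ {-4, -3, 2, 3}

A is real symmetric, so its spectrum consists of real eigenvalues. Expanding the characteristic polynomial of the displayed matrix gives
  det(λ I - A) = p(λ) = λ^4 + (2)λ^3 + (-17)λ^2 + (-18)λ + (72).
Solving p(λ) = 0 yields eigenvalues ≈ -4, -3, 2, 3. (A is shown rounded to 4 decimals, so these recover the underlying integer eigenvalues to within that precision.)
Verification: the trace of A = -2 equals the sum of eigenvalues -2, and det(A) ≈ 71.9991 matches the eigenvalue product 72.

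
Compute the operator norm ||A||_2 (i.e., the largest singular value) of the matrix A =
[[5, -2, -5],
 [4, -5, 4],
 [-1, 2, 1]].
||A||_2 ≈ 8.3679 (= sqrt(largest eigenvalue of A^T A))

||A||_2 = sigma_max(A) = sqrt(lambda_max(A^T A)). Form the symmetric matrix M = A^T A =
[[42, -32, -10],
 [-32, 33, -8],
 [-10, -8, 42]].
Its characteristic polynomial (trace, sum of principal 2x2 minors, determinant of M give the coefficients) is
  p(λ) = det(λ I - M) = λ^3 - 117λ^2 + 3348λ - 4096.
No integer candidate from the rational root theorem (±divisors of 4096) is a root, so the roots are irrational. The cubic discriminant is Δ = 5515728912 > 0, so there are three distinct real roots. p(1) = -864 and p(2) = 2140 have opposite signs, so a root lies in (1, 2); Newton's method refines it to λ ≈ 1.2801. p(45) = 764 and p(46) = -324 have opposite signs, so a root lies in (45, 46); Newton's method refines it to λ ≈ 45.6984. p(70) = -36 and p(71) = 1726 have opposite signs, so a root lies in (70, 71); Newton's method refines it to λ ≈ 70.0216. Check (Vieta): the three roots sum to 117, matching tr M = 117.
So the eigenvalues of A^T A are ≈ 1.2801, 45.6984, 70.0216 (all ≥ 0, as they must be for A^T A). The largest is λ_max ≈ 70.0216, hence ||A||_2 = sqrt(λ_max) ≈ 8.3679.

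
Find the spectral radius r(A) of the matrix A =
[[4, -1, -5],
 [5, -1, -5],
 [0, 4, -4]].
r(A) ≈ 3.3696

The eigenvalues of A are the roots of its characteristic polynomial. With M = A (coefficients from the trace, the sum of principal 2x2 minors, and det A):
  p(λ) = det(λ I - M) = λ^3 + λ^2 + 9λ + 24.
No integer candidate from the rational root theorem (±divisors of 24) is a root, so the roots are irrational. The cubic discriminant is Δ = -14595 < 0, so there is one real root and a complex-conjugate pair. p(-3) = -21 and p(-2) = 2 have opposite signs, so a root lies in (-3, -2); Newton's method refines it to λ ≈ -2.1138. Dividing out (λ - (-2.1138)) leaves approximately λ^2 - 1.1138λ + 11.3542. For λ^2 - 1.1138λ + 11.3542 the discriminant is -44.1764. It is negative, so the remaining roots are the complex-conjugate pair λ ≈ 0.5569 ± 3.3233i. Their product equals the constant term, so |λ|^2 ≈ 11.3542 and |λ| ≈ 3.3696.
Thus the eigenvalues (to 4 decimals) are -2.1138 (modulus 2.1138); 0.5569 ± 3.3233i (modulus 3.3696). The spectral radius is the largest modulus: r(A) ≈ 3.3696. (Cross-check: r(A) ≤ ||A||_2 ≈ 10.0105; equality holds whenever A is normal, though it can also hold for some non-normal A.)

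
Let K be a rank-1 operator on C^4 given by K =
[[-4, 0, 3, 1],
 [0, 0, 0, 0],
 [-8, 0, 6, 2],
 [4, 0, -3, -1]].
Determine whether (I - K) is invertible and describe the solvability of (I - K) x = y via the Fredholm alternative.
(I - K) is singular (det(I - K) = 0, i.e. 1 ∈ sigma(K)). (I - K) x = y is solvable iff y ⊥ ker((I - K)^*) = span{(-4, 0, 3, 1)}, i.e. iff -4y_1 + 3y_3 + y_4 = 0. When solvable, the solutions are x = y + c·(1, 0, 2, -1), c arbitrary (ker(I - K) = span{(1, 0, 2, -1)}, dimension 1).

K has rank 1, so it is an outer product K = u v^T: every row of K is a multiple of one row vector. Reading off the entries, u = (1, 0, 2, -1) and v = (-4, 0, 3, 1) (row i of K equals u_i·v^T). A rank-one matrix u v^T satisfies K u = u (v·u) and kills the (3)-dimensional subspace v^⊥, so its characteristic polynomial is lambda^3 (lambda - v·u) with v·u = tr K = 1. Hence the eigenvalues of I - K are 1 (multiplicity 3) and 1 - (1) = 0, so det(I - K) = 0. (Direct check: I - K =
[[5, 0, -3, -1],
 [0, 1, 0, 0],
 [8, 0, -5, -2],
 [-4, 0, 3, 2]]
has determinant 0.) So 1 is an eigenvalue of K and (I - K) is not invertible. The finite-dimensional Fredholm alternative says: either (I - K) is invertible, or ker(I - K) ≠ {0} and then range(I - K) = ker((I - K)^*)^⊥, with dim ker(I - K) = dim ker((I - K)^*). We are in the second case, so we need both kernels. Kernel of I - K: (I - K) u = u - u (v·u) = u - u = 0, so ker(I - K) = span{u} = span{(1, 0, 2, -1)} (it is exactly 1-dimensional because rank(I - K) = 3). Kernel of the adjoint: K is real, so (I - K)^* = I - K^T = I - v u^T, and (I - v u^T) v = v - v (u·v) = 0; hence ker((I - K)^*) = span{v} = span{(-4, 0, 3, 1)}. Therefore (I - K) x = y is solvable iff <y, v> = 0, i.e. iff -4y_1 + 3y_3 + y_4 = 0. When this holds, K y = u (v·y) = 0, so (I - K) y = y and x = y is a particular solution; the full solution set is the line x = y + c·u = y + c·(1, 0, 2, -1), c ∈ C.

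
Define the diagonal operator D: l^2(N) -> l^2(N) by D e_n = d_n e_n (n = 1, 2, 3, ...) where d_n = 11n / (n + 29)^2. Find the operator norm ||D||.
||D|| = 11/116 (attained at n = 29)

For D diagonal, ||D|| = sup_n |d_n|. Treat f(x) = 11x / (x + 29)^2 for real x > 0. By the quotient rule, f'(x) = 11(29 - x)/(x + 29)^3, which is positive for x < 29 and negative for x > 29. So f has a unique maximum at x = 29, and since 29 is a positive integer, the supremum over n ≥ 1 is attained at n = 29: d_29 = 11·29/(29 + 29)^2 = 11·29/3364 = 11/116. Hence ||D|| = 11/116.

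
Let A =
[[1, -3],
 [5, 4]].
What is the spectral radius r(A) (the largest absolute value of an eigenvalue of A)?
r(A) = sqrt(19) ≈ 4.3589

The eigenvalues of A are the roots of its characteristic polynomial. With M = A (coefficients from the trace and determinant):
  p(λ) = det(λ I - M) = λ^2 - 5λ + 19.
For λ^2 - 5λ + 19 the discriminant is -51. It is negative, so the roots are the complex-conjugate pair λ = 5/2 ± (sqrt(51)/2) i ≈ 2.5 ± 3.5707i. For a conjugate pair the product of the roots equals the constant term, so |λ|^2 = 19 and |λ| = sqrt(19) ≈ 4.3589.
Thus the eigenvalues (to 4 decimals) are 2.5 ± 3.5707i (modulus 4.3589). The spectral radius is the largest modulus: r(A) = sqrt(19) ≈ 4.3589. (Cross-check: r(A) ≤ ||A||_2 ≈ 6.5198; equality holds whenever A is normal, though it can also hold for some non-normal A.)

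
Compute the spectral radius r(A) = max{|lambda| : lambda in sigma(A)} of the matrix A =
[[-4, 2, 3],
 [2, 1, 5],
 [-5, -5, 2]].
r(A) ≈ 6.4063

The eigenvalues of A are the roots of its characteristic polynomial. With M = A (coefficients from the trace, the sum of principal 2x2 minors, and det A):
  p(λ) = det(λ I - M) = λ^3 + λ^2 + 26λ + 181.
No integer candidate from the rational root theorem (±divisors of 181) is a root, so the roots are irrational. The cubic discriminant is Δ = -870191 < 0, so there is one real root and a complex-conjugate pair. p(-5) = -49 and p(-4) = 29 have opposite signs, so a root lies in (-5, -4); Newton's method refines it to λ ≈ -4.4103. Dividing out (λ - (-4.4103)) leaves approximately λ^2 - 3.4103λ + 41.0404. For λ^2 - 3.4103λ + 41.0404 the discriminant is -152.5314. It is negative, so the remaining roots are the complex-conjugate pair λ ≈ 1.7051 ± 6.1752i. Their product equals the constant term, so |λ|^2 ≈ 41.0404 and |λ| ≈ 6.4063.
Thus the eigenvalues (to 4 decimals) are -4.4103 (modulus 4.4103); 1.7051 ± 6.1752i (modulus 6.4063). The spectral radius is the largest modulus: r(A) ≈ 6.4063. (Cross-check: r(A) ≤ ||A||_2 ≈ 7.8622; equality holds whenever A is normal, though it can also hold for some non-normal A.)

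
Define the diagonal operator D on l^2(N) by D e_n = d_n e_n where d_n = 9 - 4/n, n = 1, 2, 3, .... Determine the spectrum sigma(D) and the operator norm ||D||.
sigma(D) = {9 - 4/n : n ≥ 1} ∪ {9}; ||D|| = 9

A bounded diagonal operator on l^2 with diagonal entries d_n has spectrum equal to the closure of {d_n : n ≥ 1}: every d_n is an eigenvalue (with eigenvector e_n), so {d_n} ⊂ sigma(D); the spectrum is closed, so its closure is too; and for lambda not in the closure, (D - lambda I) has bounded inverse (the diagonal entries 1/(d_n - lambda) are bounded). For our sequence d_n = 9 - 4/n, n = 1, 2, 3, ...:
  - {d_n} = {9 - 4/n : n ≥ 1}; the only limit point is 9
  - closure = {9 - 4/n : n ≥ 1} ∪ {9}
For the norm: a diagonal operator has ||D|| = sup_n |d_n|. Here d_n = 9 - 4/n increases monotonically from d_1 = 5 toward 9, with all terms in [5, 9); so sup_n |d_n| = 9 (the supremum is the limit, not attained). So ||D|| = 9.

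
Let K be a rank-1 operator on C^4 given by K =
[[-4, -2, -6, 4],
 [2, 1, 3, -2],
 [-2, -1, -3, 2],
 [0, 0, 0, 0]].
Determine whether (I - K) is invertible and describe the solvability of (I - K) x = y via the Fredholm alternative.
(I - K) is invertible (det(I - K) = 7 ≠ 0), so for every y in C^4 the equation (I - K) x = y has a unique solution.

K has rank 1, so it is an outer product K = u v^T: every row of K is a multiple of one row vector. Reading off the entries, u = (2, -1, 1, 0) and v = (-2, -1, -3, 2) (row i of K equals u_i·v^T). A rank-one matrix u v^T satisfies K u = u (v·u) and kills the (3)-dimensional subspace v^⊥, so its characteristic polynomial is lambda^3 (lambda - v·u) with v·u = tr K = -6. Hence the eigenvalues of I - K are 1 (multiplicity 3) and 1 - (-6) = 7, so det(I - K) = 7. (Direct check: I - K =
[[5, 2, 6, -4],
 [-2, 0, -3, 2],
 [2, 1, 4, -2],
 [0, 0, 0, 1]]
has determinant 7.) The finite-dimensional Fredholm alternative says: either (I - K) is invertible, or ker(I - K) ≠ {0} and then range(I - K) = ker((I - K)^*)^⊥, with dim ker(I - K) = dim ker((I - K)^*). Since det(I - K) ≠ 0, 1 is not an eigenvalue of K and ker(I - K) = {0}, so we are in the first case: for every y there is a unique x = (I - K)^(-1) y. Explicitly, by the Sherman–Morrison formula, (I - u v^T)^(-1) = I + u v^T/(1 - v·u), i.e. (I - K)^(-1) = I + K/(7).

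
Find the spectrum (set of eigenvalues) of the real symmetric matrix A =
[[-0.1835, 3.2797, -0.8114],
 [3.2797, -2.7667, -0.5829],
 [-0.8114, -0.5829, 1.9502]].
sigma(A) ≈ {-5, 1, 3}

A is real symmetric, so its spectrum consists of real eigenvalues. Expanding the characteristic polynomial of the displayed matrix gives
  det(λ I - A) = p(λ) = λ^3 + (1)λ^2 + (-17)λ + (15).
Solving p(λ) = 0 yields eigenvalues ≈ -5, 1, 3. (A is shown rounded to 4 decimals, so these recover the underlying integer eigenvalues to within that precision.)
Verification: the trace of A = -1 equals the sum of eigenvalues -1, and det(A) ≈ -15.0009 matches the eigenvalue product -15.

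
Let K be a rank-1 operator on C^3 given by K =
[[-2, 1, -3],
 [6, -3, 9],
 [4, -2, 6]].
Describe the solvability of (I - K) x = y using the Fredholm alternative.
(I - K) is singular (det(I - K) = 0, i.e. 1 ∈ sigma(K)). (I - K) x = y is solvable iff y ⊥ ker((I - K)^*) = span{(-2, 1, -3)}, i.e. iff -2y_1 + y_2 - 3y_3 = 0. When solvable, the solutions are x = y + c·(1, -3, -2), c arbitrary (ker(I - K) = span{(1, -3, -2)}, dimension 1).

K has rank 1, so it is an outer product K = u v^T: every row of K is a multiple of one row vector. Reading off the entries, u = (1, -3, -2) and v = (-2, 1, -3) (row i of K equals u_i·v^T). A rank-one matrix u v^T satisfies K u = u (v·u) and kills the (2)-dimensional subspace v^⊥, so its characteristic polynomial is lambda^2 (lambda - v·u) with v·u = tr K = 1. Hence the eigenvalues of I - K are 1 (multiplicity 2) and 1 - (1) = 0, so det(I - K) = 0. (Direct check: I - K =
[[3, -1, 3],
 [-6, 4, -9],
 [-4, 2, -5]]
has determinant 0.) So 1 is an eigenvalue of K and (I - K) is not invertible. The finite-dimensional Fredholm alternative says: either (I - K) is invertible, or ker(I - K) ≠ {0} and then range(I - K) = ker((I - K)^*)^⊥, with dim ker(I - K) = dim ker((I - K)^*). We are in the second case, so we need both kernels. Kernel of I - K: (I - K) u = u - u (v·u) = u - u = 0, so ker(I - K) = span{u} = span{(1, -3, -2)} (it is exactly 1-dimensional because rank(I - K) = 2). Kernel of the adjoint: K is real, so (I - K)^* = I - K^T = I - v u^T, and (I - v u^T) v = v - v (u·v) = 0; hence ker((I - K)^*) = span{v} = span{(-2, 1, -3)}. Therefore (I - K) x = y is solvable iff <y, v> = 0, i.e. iff -2y_1 + y_2 - 3y_3 = 0. When this holds, K y = u (v·y) = 0, so (I - K) y = y and x = y is a particular solution; the full solution set is the line x = y + c·u = y + c·(1, -3, -2), c ∈ C.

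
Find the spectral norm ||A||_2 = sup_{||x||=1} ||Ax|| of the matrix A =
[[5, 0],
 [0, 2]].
||A||_2 = 5 (= sqrt(largest eigenvalue of A^T A))

||A||_2 = sigma_max(A) = sqrt(lambda_max(A^T A)). Form the symmetric matrix M = A^T A =
[[25, 0],
 [0, 4]].
Its characteristic polynomial (trace, determinant of M give the coefficients) is
  p(λ) = det(λ I - M) = λ^2 - 29λ + 100.
For λ^2 - 29λ + 100 the discriminant is 441. It is a perfect square (21^2), so the roots are rational: λ = (29 ± 21)/2 = 25, 4.
So the eigenvalues of A^T A are ≈ 4, 25 (all ≥ 0, as they must be for A^T A). The largest is λ_max = 25, hence ||A||_2 = sqrt(λ_max) = 5.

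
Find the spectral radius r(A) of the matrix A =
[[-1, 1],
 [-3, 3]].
r(A) = 2

The eigenvalues of A are the roots of its characteristic polynomial. With M = A (coefficients from the trace and determinant):
  p(λ) = det(λ I - M) = λ^2 - 2λ.
For λ^2 - 2λ the discriminant is 4. It is a perfect square (2^2), so the roots are rational: λ = (2 ± 2)/2 = 2, 0.
Thus the eigenvalues (to 4 decimals) are 2 (modulus 2); 0 (modulus 0). The spectral radius is the largest modulus: r(A) = 2. (Cross-check: r(A) ≤ ||A||_2 ≈ 4.4721; equality holds whenever A is normal, though it can also hold for some non-normal A.)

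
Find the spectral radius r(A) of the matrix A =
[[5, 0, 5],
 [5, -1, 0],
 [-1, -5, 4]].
r(A) ≈ 7.0328

The eigenvalues of A are the roots of its characteristic polynomial. With M = A (coefficients from the trace, the sum of principal 2x2 minors, and det A):
  p(λ) = det(λ I - M) = λ^3 - 8λ^2 + 16λ + 150.
No integer candidate from the rational root theorem (±divisors of 150) is a root, so the roots are irrational. The cubic discriminant is Δ = -645900 < 0, so there is one real root and a complex-conjugate pair. p(-4) = -106 and p(-3) = 3 have opposite signs, so a root lies in (-4, -3); Newton's method refines it to λ ≈ -3.0328. Dividing out (λ - (-3.0328)) leaves approximately λ^2 - 11.0328λ + 49.4598. For λ^2 - 11.0328λ + 49.4598 the discriminant is -76.1173. It is negative, so the remaining roots are the complex-conjugate pair λ ≈ 5.5164 ± 4.3623i. Their product equals the constant term, so |λ|^2 ≈ 49.4598 and |λ| ≈ 7.0328.
Thus the eigenvalues (to 4 decimals) are -3.0328 (modulus 3.0328); 5.5164 ± 4.3623i (modulus 7.0328). The spectral radius is the largest modulus: r(A) ≈ 7.0328. (Cross-check: r(A) ≤ ||A||_2 ≈ 8.4506; equality holds whenever A is normal, though it can also hold for some non-normal A.)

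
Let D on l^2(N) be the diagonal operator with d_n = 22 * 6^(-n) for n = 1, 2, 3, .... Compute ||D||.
||D|| = 11/3 (attained at n = 1)

For D diagonal, ||D|| = sup_n |d_n|. The sequence d_n = 22 * 6^(-n) is positive and strictly decreasing (ratio 6^(-1) < 1), so the supremum is d_1 = 22/6 = 11/3. Hence ||D|| = 11/3.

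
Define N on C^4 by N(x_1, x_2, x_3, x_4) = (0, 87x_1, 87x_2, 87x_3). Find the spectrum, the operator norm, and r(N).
sigma(N) = {0}; ||N|| = 87; r(N) = 0. (N is nilpotent with N^4 = 0.)

On C^4, N is a strictly lower-triangular matrix with 87 on the subdiagonal and zeros elsewhere, so its characteristic polynomial is lambda^4 and every eigenvalue is 0: sigma(N) = {0}. For the operator norm, N e_i = 87e_{i+1} for i = 1, ..., 3 and N e_4 = 0, so the singular values of N are 87 (with multiplicity 3) and 0; hence ||N|| = 87. The spectral radius r(N) = max|lambda| = 0. Note ||N|| > r(N) — characteristic of non-normal nilpotent operators. Indeed N^4 = 0.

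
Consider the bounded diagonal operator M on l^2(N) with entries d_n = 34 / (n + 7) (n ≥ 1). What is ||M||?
||M|| = 17/4 (attained at n = 1)

For M diagonal, ||M|| = sup_n |d_n| = sup_n 34/(n + 7). This is positive and strictly decreasing in n, so the supremum is attained at n = 1: d_1 = 34/(1 + 7) = 17/4. Hence ||M|| = 17/4.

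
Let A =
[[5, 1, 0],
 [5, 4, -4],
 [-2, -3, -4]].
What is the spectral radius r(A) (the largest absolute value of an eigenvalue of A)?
r(A) ≈ 7.4135

The eigenvalues of A are the roots of its characteristic polynomial. With M = A (coefficients from the trace, the sum of principal 2x2 minors, and det A):
  p(λ) = det(λ I - M) = λ^3 - 5λ^2 - 33λ + 112.
No integer candidate from the rational root theorem (±divisors of 112) is a root, so the roots are irrational. The cubic discriminant is Δ = 220925 > 0, so there are three distinct real roots. p(-6) = -86 and p(-5) = 27 have opposite signs, so a root lies in (-6, -5); Newton's method refines it to λ ≈ -5.2766. p(2) = 34 and p(3) = -5 have opposite signs, so a root lies in (2, 3); Newton's method refines it to λ ≈ 2.8631. p(7) = -21 and p(8) = 40 have opposite signs, so a root lies in (7, 8); Newton's method refines it to λ ≈ 7.4135. Check (Vieta): the three roots sum to 5, matching tr M = 5.
Thus the eigenvalues (to 4 decimals) are -5.2766 (modulus 5.2766); 2.8631 (modulus 2.8631); 7.4135 (modulus 7.4135). The spectral radius is the largest modulus: r(A) ≈ 7.4135. (Cross-check: r(A) ≤ ||A||_2 ≈ 8.7941; equality holds whenever A is normal, though it can also hold for some non-normal A.)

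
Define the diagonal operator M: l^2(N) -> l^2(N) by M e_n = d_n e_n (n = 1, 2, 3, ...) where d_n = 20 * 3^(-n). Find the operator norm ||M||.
||M|| = 20/3 (attained at n = 1)

For M diagonal, ||M|| = sup_n |d_n|. The sequence d_n = 20 * 3^(-n) is positive and strictly decreasing (ratio 3^(-1) < 1), so the supremum is d_1 = 20/3. Hence ||M|| = 20/3.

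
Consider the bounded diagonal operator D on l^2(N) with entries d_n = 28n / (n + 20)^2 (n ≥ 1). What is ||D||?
||D|| = 7/20 (attained at n = 20)

For D diagonal, ||D|| = sup_n |d_n|. Treat f(x) = 28x / (x + 20)^2 for real x > 0. By the quotient rule, f'(x) = 28(20 - x)/(x + 20)^3, which is positive for x < 20 and negative for x > 20. So f has a unique maximum at x = 20, and since 20 is a positive integer, the supremum over n ≥ 1 is attained at n = 20: d_20 = 28·20/(20 + 20)^2 = 28·20/1600 = 7/20. Hence ||D|| = 7/20.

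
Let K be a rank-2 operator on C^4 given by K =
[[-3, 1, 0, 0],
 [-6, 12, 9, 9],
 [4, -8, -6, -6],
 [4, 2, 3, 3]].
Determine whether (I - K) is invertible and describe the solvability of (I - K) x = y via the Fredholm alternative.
(I - K) is invertible (det(I - K) = -8 ≠ 0), so for every y in C^4 the equation (I - K) x = y has a unique solution.

K has rank 2 and factors as K = U V^T = u1 v1^T + u2 v2^T with u1 = (0, 3, -2, 1), v1 = (1, 3, 3, 3), u2 = (1, 3, -2, -1), v2 = (-3, 1, 0, 0) (multiplying out reproduces the displayed K). The nonzero eigenvalues of U V^T coincide with those of the 2 x 2 matrix G = V^T U = [[v1·u1, v1·u2], [v2·u1, v2·u2]] = [[6, 1], [3, 0]], and by the Sylvester determinant identity det(I_4 - U V^T) = det(I_2 - V^T U) = det([[-5, -1], [-3, 1]]) = (-5)(1) - (-1)(-3) = -8. (Direct check: I - K =
[[4, -1, 0, 0],
 [6, -11, -9, -9],
 [-4, 8, 7, 6],
 [-4, -2, -3, -2]]
has determinant -8.) The finite-dimensional Fredholm alternative says: either (I - K) is invertible, or ker(I - K) ≠ {0} and then range(I - K) = ker((I - K)^*)^⊥, with dim ker(I - K) = dim ker((I - K)^*). Since det(I - K) ≠ 0, 1 is not an eigenvalue of K and ker(I - K) = {0}, so we are in the first case: for every y there is a unique x = (I - K)^(-1) y. (Explicitly, by the Woodbury identity, (I - U V^T)^(-1) = I + U (I_2 - G)^(-1) V^T.)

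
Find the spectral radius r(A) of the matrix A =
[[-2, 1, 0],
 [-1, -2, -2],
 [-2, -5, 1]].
r(A) ≈ 3.0812

The eigenvalues of A are the roots of its characteristic polynomial. With M = A (coefficients from the trace, the sum of principal 2x2 minors, and det A):
  p(λ) = det(λ I - M) = λ^3 + 3λ^2 - 9λ - 29.
No integer candidate from the rational root theorem (±divisors of 29) is a root, so the roots are irrational. The cubic discriminant is Δ = -1836 < 0, so there is one real root and a complex-conjugate pair. p(3) = -2 and p(4) = 47 have opposite signs, so a root lies in (3, 4); Newton's method refines it to λ ≈ 3.0546. Dividing out (λ - (3.0546)) leaves approximately λ^2 + 6.0546λ + 9.494. For λ^2 + 6.0546λ + 9.494 the discriminant is -1.3183. It is negative, so the remaining roots are the complex-conjugate pair λ ≈ -3.0273 ± 0.5741i. Their product equals the constant term, so |λ|^2 ≈ 9.494 and |λ| ≈ 3.0812.
Thus the eigenvalues (to 4 decimals) are 3.0546 (modulus 3.0546); -3.0273 ± 0.5741i (modulus 3.0812). The spectral radius is the largest modulus: r(A) ≈ 3.0812. (Cross-check: r(A) ≤ ||A||_2 ≈ 5.8335; equality holds whenever A is normal, though it can also hold for some non-normal A.)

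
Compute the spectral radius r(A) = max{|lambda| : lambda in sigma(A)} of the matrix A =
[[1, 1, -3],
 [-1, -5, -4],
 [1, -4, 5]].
r(A) ≈ 6.407

The eigenvalues of A are the roots of its characteristic polynomial. With M = A (coefficients from the trace, the sum of principal 2x2 minors, and det A):
  p(λ) = det(λ I - M) = λ^3 - λ^2 - 37λ + 67.
No integer candidate from the rational root theorem (±divisors of 67) is a root, so the roots are irrational. The cubic discriminant is Δ = 127668 > 0, so there are three distinct real roots. p(-7) = -66 and p(-6) = 37 have opposite signs, so a root lies in (-7, -6); Newton's method refines it to λ ≈ -6.407. p(1) = 30 and p(2) = -3 have opposite signs, so a root lies in (1, 2); Newton's method refines it to λ ≈ 1.8983. p(5) = -18 and p(6) = 25 have opposite signs, so a root lies in (5, 6); Newton's method refines it to λ ≈ 5.5087. Check (Vieta): the three roots sum to 1, matching tr M = 1.
Thus the eigenvalues (to 4 decimals) are -6.407 (modulus 6.407); 1.8983 (modulus 1.8983); 5.5087 (modulus 5.5087). The spectral radius is the largest modulus: r(A) ≈ 6.407. (Cross-check: r(A) ≤ ||A||_2 ≈ 7.1793; equality holds whenever A is normal, though it can also hold for some non-normal A.)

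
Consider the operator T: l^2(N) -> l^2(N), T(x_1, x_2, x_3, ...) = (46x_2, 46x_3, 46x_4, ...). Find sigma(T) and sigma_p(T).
sigma(T) = closed disk {z in C : |z| ≤ 46}; sigma_p(T) = open disk {z in C : |z| < 46}

Note T = 46·V where V is the unit left shift (V x)_k = x_{k+1}; so sigma(T) = 46·sigma(V) and ||T|| = 46||V||. ||T x||^2 = 2116sum_{k≥2} |x_k|^2 ≤ 2116||x||^2, with equality on {x : x_1 = 0}, so ||T|| = 46. For any lambda with |lambda| < 46, set r = lambda/46 (|r| < 1); the vector x = (1, r, r^2, ...) is in l^2 and satisfies T x = 46(r, r^2, ...) = lambda x, so lambda is an eigenvalue. On the boundary |lambda| = 46 the geometric series diverges, so no l^2 eigenvector exists, but these lambda lie in the approximate point spectrum. Hence sigma(T) is the closed disk of radius 46 and sigma_p(T) is the open disk.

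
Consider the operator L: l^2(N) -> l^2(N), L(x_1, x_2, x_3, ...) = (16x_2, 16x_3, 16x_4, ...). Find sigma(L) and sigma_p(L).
sigma(L) = closed disk {z in C : |z| ≤ 16}; sigma_p(L) = open disk {z in C : |z| < 16}

Note L = 16·V where V is the unit left shift (V x)_k = x_{k+1}; so sigma(L) = 16·sigma(V) and ||L|| = 16||V||. ||L x||^2 = 256sum_{k≥2} |x_k|^2 ≤ 256||x||^2, with equality on {x : x_1 = 0}, so ||L|| = 16. For any lambda with |lambda| < 16, set r = lambda/16 (|r| < 1); the vector x = (1, r, r^2, ...) is in l^2 and satisfies L x = 16(r, r^2, ...) = lambda x, so lambda is an eigenvalue. On the boundary |lambda| = 16 the geometric series diverges, so no l^2 eigenvector exists, but these lambda lie in the approximate point spectrum. Hence sigma(L) is the closed disk of radius 16 and sigma_p(L) is the open disk.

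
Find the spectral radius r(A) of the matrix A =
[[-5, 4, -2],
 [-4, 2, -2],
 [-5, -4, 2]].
r(A) ≈ 4.6771

The eigenvalues of A are the roots of its characteristic polynomial. With M = A (coefficients from the trace, the sum of principal 2x2 minors, and det A):
  p(λ) = det(λ I - M) = λ^3 + λ^2 - 18λ - 40.
No integer candidate from the rational root theorem (±divisors of 40) is a root, so the roots are irrational. The cubic discriminant is Δ = -6428 < 0, so there is one real root and a complex-conjugate pair. p(4) = -32 and p(5) = 20 have opposite signs, so a root lies in (4, 5); Newton's method refines it to λ ≈ 4.6771. Dividing out (λ - (4.6771)) leaves approximately λ^2 + 5.6771λ + 8.5523. For λ^2 + 5.6771λ + 8.5523 the discriminant is -1.9799. It is negative, so the remaining roots are the complex-conjugate pair λ ≈ -2.8385 ± 0.7035i. Their product equals the constant term, so |λ|^2 ≈ 8.5523 and |λ| ≈ 2.9244.
Thus the eigenvalues (to 4 decimals) are 4.6771 (modulus 4.6771); -2.8385 ± 0.7035i (modulus 2.9244). The spectral radius is the largest modulus: r(A) ≈ 4.6771. (Cross-check: r(A) ≤ ||A||_2 ≈ 8.4335; equality holds whenever A is normal, though it can also hold for some non-normal A.)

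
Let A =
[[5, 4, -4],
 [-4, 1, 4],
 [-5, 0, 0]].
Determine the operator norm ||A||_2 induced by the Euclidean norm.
||A||_2 ≈ 9.6942 (= sqrt(largest eigenvalue of A^T A))

||A||_2 = sigma_max(A) = sqrt(lambda_max(A^T A)). Form the symmetric matrix M = A^T A =
[[66, 16, -36],
 [16, 17, -12],
 [-36, -12, 32]].
Its characteristic polynomial (trace, sum of principal 2x2 minors, determinant of M give the coefficients) is
  p(λ) = det(λ I - M) = λ^3 - 115λ^2 + 2082λ - 10000.
No integer candidate from the rational root theorem (±divisors of 10000) is a root, so the roots are irrational. The cubic discriminant is Δ = 789543428 > 0, so there are three distinct real roots. p(8) = -192 and p(9) = 152 have opposite signs, so a root lies in (8, 9); Newton's method refines it to λ ≈ 8.4931. p(12) = 152 and p(13) = -172 have opposite signs, so a root lies in (12, 13); Newton's method refines it to λ ≈ 12.5287. p(93) = -6652 and p(94) = 152 have opposite signs, so a root lies in (93, 94); Newton's method refines it to λ ≈ 93.9782. Check (Vieta): the three roots sum to 115, matching tr M = 115.
So the eigenvalues of A^T A are ≈ 8.4931, 12.5287, 93.9782 (all ≥ 0, as they must be for A^T A). The largest is λ_max ≈ 93.9782, hence ||A||_2 = sqrt(λ_max) ≈ 9.6942.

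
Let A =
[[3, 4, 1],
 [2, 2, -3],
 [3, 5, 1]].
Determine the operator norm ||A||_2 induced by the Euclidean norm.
||A||_2 ≈ 8.1654 (= sqrt(largest eigenvalue of A^T A))

||A||_2 = sigma_max(A) = sqrt(lambda_max(A^T A)). Form the symmetric matrix M = A^T A =
[[22, 31, 0],
 [31, 45, 3],
 [0, 3, 11]].
Its characteristic polynomial (trace, sum of principal 2x2 minors, determinant of M give the coefficients) is
  p(λ) = det(λ I - M) = λ^3 - 78λ^2 + 757λ - 121.
No integer candidate from the rational root theorem (±divisors of 121) is a root, so the roots are irrational. The cubic discriminant is Δ = 1649761457 > 0, so there are three distinct real roots. p(0) = -121 and p(1) = 559 have opposite signs, so a root lies in (0, 1); Newton's method refines it to λ ≈ 0.1626. p(11) = 99 and p(12) = -541 have opposite signs, so a root lies in (11, 12); Newton's method refines it to λ ≈ 11.1641. p(66) = -2431 and p(67) = 1219 have opposite signs, so a root lies in (66, 67); Newton's method refines it to λ ≈ 66.6734. Check (Vieta): the three roots sum to 78, matching tr M = 78.
So the eigenvalues of A^T A are ≈ 0.1626, 11.1641, 66.6734 (all ≥ 0, as they must be for A^T A). The largest is λ_max ≈ 66.6734, hence ||A||_2 = sqrt(λ_max) ≈ 8.1654.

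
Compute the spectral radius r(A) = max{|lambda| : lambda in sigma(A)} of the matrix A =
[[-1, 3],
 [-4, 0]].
r(A) = sqrt(12) ≈ 3.4641

The eigenvalues of A are the roots of its characteristic polynomial. With M = A (coefficients from the trace and determinant):
  p(λ) = det(λ I - M) = λ^2 + λ + 12.
For λ^2 + λ + 12 the discriminant is -47. It is negative, so the roots are the complex-conjugate pair λ = -1/2 ± (sqrt(47)/2) i ≈ -0.5 ± 3.4278i. For a conjugate pair the product of the roots equals the constant term, so |λ|^2 = 12 and |λ| = sqrt(12) ≈ 3.4641.
Thus the eigenvalues (to 4 decimals) are -0.5 ± 3.4278i (modulus 3.4641). The spectral radius is the largest modulus: r(A) = sqrt(12) ≈ 3.4641. (Cross-check: r(A) ≤ ||A||_2 ≈ 4.2426; equality holds whenever A is normal, though it can also hold for some non-normal A.)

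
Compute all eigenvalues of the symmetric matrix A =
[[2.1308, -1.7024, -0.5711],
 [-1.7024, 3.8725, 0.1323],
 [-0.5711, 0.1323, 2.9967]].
sigma(A) ≈ {1, 3, 5}

A is real symmetric, so its spectrum consists of real eigenvalues. Expanding the characteristic polynomial of the displayed matrix gives
  det(λ I - A) = p(λ) = λ^3 + (-9)λ^2 + (23)λ + (-15).
Solving p(λ) = 0 yields eigenvalues ≈ 1, 3, 5. (A is shown rounded to 4 decimals, so these recover the underlying integer eigenvalues to within that precision.)
Verification: the trace of A = 9 equals the sum of eigenvalues 9, and det(A) ≈ 14.9993 matches the eigenvalue product 15.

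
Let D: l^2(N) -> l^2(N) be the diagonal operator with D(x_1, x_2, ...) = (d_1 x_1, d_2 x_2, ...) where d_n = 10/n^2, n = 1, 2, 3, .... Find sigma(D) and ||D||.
sigma(D) = {10/n^2 : n ≥ 1} ∪ {0}; ||D|| = 10

A bounded diagonal operator on l^2 with diagonal entries d_n has spectrum equal to the closure of {d_n : n ≥ 1}: every d_n is an eigenvalue (with eigenvector e_n), so {d_n} ⊂ sigma(D); the spectrum is closed, so its closure is too; and for lambda not in the closure, (D - lambda I) has bounded inverse (the diagonal entries 1/(d_n - lambda) are bounded). For our sequence d_n = 10/n^2, n = 1, 2, 3, ...:
  - {d_n} = {10/n^2 : n ≥ 1}; the only limit point is 0
  - closure = {10/n^2 : n ≥ 1} ∪ {0}
For the norm: a diagonal operator has ||D|| = sup_n |d_n|. Here d_n = 10/n^2 is positive and decreasing, so sup_n |d_n| = d_1 = 10. So ||D|| = 10.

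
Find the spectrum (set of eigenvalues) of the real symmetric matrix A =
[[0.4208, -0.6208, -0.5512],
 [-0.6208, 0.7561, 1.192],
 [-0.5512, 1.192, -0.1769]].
sigma(A) ≈ {-1, 0, 2}

A is real symmetric, so its spectrum consists of real eigenvalues. Expanding the characteristic polynomial of the displayed matrix gives
  det(λ I - A) = p(λ) = λ^3 + (-1)λ^2 + (-2)λ + (0).
Solving p(λ) = 0 yields eigenvalues ≈ -1, 0, 2. (A is shown rounded to 4 decimals, so these recover the underlying integer eigenvalues to within that precision.)
Verification: the trace of A = 1 equals the sum of eigenvalues 1, and det(A) ≈ 0.0000 matches the eigenvalue product 0.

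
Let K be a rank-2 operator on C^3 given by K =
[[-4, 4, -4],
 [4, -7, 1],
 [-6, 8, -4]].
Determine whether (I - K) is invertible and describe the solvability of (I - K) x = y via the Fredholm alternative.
(I - K) is invertible (det(I - K) = 40 ≠ 0), so for every y in C^3 the equation (I - K) x = y has a unique solution.

K has rank 2 and factors as K = U V^T = u1 v1^T + u2 v2^T with u1 = (0, 3, -2), v1 = (0, -1, -1), u2 = (-2, 2, -3), v2 = (2, -2, 2) (multiplying out reproduces the displayed K). The nonzero eigenvalues of U V^T coincide with those of the 2 x 2 matrix G = V^T U = [[v1·u1, v1·u2], [v2·u1, v2·u2]] = [[-1, 1], [-10, -14]], and by the Sylvester determinant identity det(I_3 - U V^T) = det(I_2 - V^T U) = det([[2, -1], [10, 15]]) = (2)(15) - (-1)(10) = 40. (Direct check: I - K =
[[5, -4, 4],
 [-4, 8, -1],
 [6, -8, 5]]
has determinant 40.) The finite-dimensional Fredholm alternative says: either (I - K) is invertible, or ker(I - K) ≠ {0} and then range(I - K) = ker((I - K)^*)^⊥, with dim ker(I - K) = dim ker((I - K)^*). Since det(I - K) ≠ 0, 1 is not an eigenvalue of K and ker(I - K) = {0}, so we are in the first case: for every y there is a unique x = (I - K)^(-1) y. (Explicitly, by the Woodbury identity, (I - U V^T)^(-1) = I + U (I_2 - G)^(-1) V^T.)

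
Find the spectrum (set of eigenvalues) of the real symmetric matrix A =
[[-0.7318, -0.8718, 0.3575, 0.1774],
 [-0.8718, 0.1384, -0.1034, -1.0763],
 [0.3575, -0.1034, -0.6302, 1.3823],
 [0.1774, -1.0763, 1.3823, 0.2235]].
sigma(A) ≈ {-2, -1, 0, 2}

A is real symmetric, so its spectrum consists of real eigenvalues. Expanding the characteristic polynomial of the displayed matrix gives
  det(λ I - A) = p(λ) = λ^4 + (1)λ^3 + (-4)λ^2 + (-4)λ + (0).
Solving p(λ) = 0 yields eigenvalues ≈ -2, -1, 0, 2. (A is shown rounded to 4 decimals, so these recover the underlying integer eigenvalues to within that precision.)
Verification: the trace of A = -1 equals the sum of eigenvalues -1, and det(A) ≈ -0.0002 matches the eigenvalue product 0.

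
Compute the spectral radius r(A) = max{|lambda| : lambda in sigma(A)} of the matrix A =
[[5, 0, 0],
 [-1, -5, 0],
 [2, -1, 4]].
r(A) = 5

The eigenvalues of A are the roots of its characteristic polynomial. With M = A (coefficients from the trace, the sum of principal 2x2 minors, and det A):
  p(λ) = det(λ I - M) = λ^3 - 4λ^2 - 25λ + 100.
By the rational root theorem any rational root is an integer divisor of 100. Testing λ = -5: p(-5) = -125 - 100 + 125 + 100 = 0, so λ = -5 is a root. Dividing out (λ + 5) leaves p(λ) = (λ + 5)(λ^2 - 9λ + 20). For λ^2 - 9λ + 20 the discriminant is 1. It is a perfect square (1^2), so the roots are rational: λ = (9 ± 1)/2 = 5, 4.
Thus the eigenvalues (to 4 decimals) are 5 (modulus 5); 4 (modulus 4); -5 (modulus 5). The spectral radius is the largest modulus: r(A) = 5. (Cross-check: r(A) ≤ ||A||_2 ≈ 5.8141; equality holds whenever A is normal, though it can also hold for some non-normal A.)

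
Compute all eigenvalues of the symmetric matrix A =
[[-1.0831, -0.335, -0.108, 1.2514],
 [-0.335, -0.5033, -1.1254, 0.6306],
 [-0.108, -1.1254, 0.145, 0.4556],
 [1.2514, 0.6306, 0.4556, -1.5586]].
sigma(A) ≈ {-3, -1, 0, 1}

A is real symmetric, so its spectrum consists of real eigenvalues. Expanding the characteristic polynomial of the displayed matrix gives
  det(λ I - A) = p(λ) = λ^4 + (3)λ^3 + (-1)λ^2 + (-3)λ + (0).
Solving p(λ) = 0 yields eigenvalues ≈ -3, -1, 0, 1. (A is shown rounded to 4 decimals, so these recover the underlying integer eigenvalues to within that precision.)
Verification: the trace of A = -3 equals the sum of eigenvalues -3, and det(A) ≈ -0.0000 matches the eigenvalue product 0.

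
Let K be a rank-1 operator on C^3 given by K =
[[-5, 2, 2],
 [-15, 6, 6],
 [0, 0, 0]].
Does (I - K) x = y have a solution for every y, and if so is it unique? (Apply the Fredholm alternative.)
(I - K) is singular (det(I - K) = 0, i.e. 1 ∈ sigma(K)). (I - K) x = y is solvable iff y ⊥ ker((I - K)^*) = span{(-5, 2, 2)}, i.e. iff -5y_1 + 2y_2 + 2y_3 = 0. When solvable, the solutions are x = y + c·(1, 3, 0), c arbitrary (ker(I - K) = span{(1, 3, 0)}, dimension 1).

K has rank 1, so it is an outer product K = u v^T: every row of K is a multiple of one row vector. Reading off the entries, u = (1, 3, 0) and v = (-5, 2, 2) (row i of K equals u_i·v^T). A rank-one matrix u v^T satisfies K u = u (v·u) and kills the (2)-dimensional subspace v^⊥, so its characteristic polynomial is lambda^2 (lambda - v·u) with v·u = tr K = 1. Hence the eigenvalues of I - K are 1 (multiplicity 2) and 1 - (1) = 0, so det(I - K) = 0. (Direct check: I - K =
[[6, -2, -2],
 [15, -5, -6],
 [0, 0, 1]]
has determinant 0.) So 1 is an eigenvalue of K and (I - K) is not invertible. The finite-dimensional Fredholm alternative says: either (I - K) is invertible, or ker(I - K) ≠ {0} and then range(I - K) = ker((I - K)^*)^⊥, with dim ker(I - K) = dim ker((I - K)^*). We are in the second case, so we need both kernels. Kernel of I - K: (I - K) u = u - u (v·u) = u - u = 0, so ker(I - K) = span{u} = span{(1, 3, 0)} (it is exactly 1-dimensional because rank(I - K) = 2). Kernel of the adjoint: K is real, so (I - K)^* = I - K^T = I - v u^T, and (I - v u^T) v = v - v (u·v) = 0; hence ker((I - K)^*) = span{v} = span{(-5, 2, 2)}. Therefore (I - K) x = y is solvable iff <y, v> = 0, i.e. iff -5y_1 + 2y_2 + 2y_3 = 0. When this holds, K y = u (v·y) = 0, so (I - K) y = y and x = y is a particular solution; the full solution set is the line x = y + c·u = y + c·(1, 3, 0), c ∈ C.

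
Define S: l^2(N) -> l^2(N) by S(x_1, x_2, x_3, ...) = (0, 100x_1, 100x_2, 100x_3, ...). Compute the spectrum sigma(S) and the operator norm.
sigma(S) = closed disk {z in C : |z| ≤ 100}; ||S|| = 100

Note S = 100·U where U is the unit right shift (U x)_k = x_{k-1} (with x_0 := 0); so ||S|| = 100||U|| and sigma(S) = 100·sigma(U). ||S x||^2 = sum_{k≥1} |100x_k|^2 = 10000||x||^2, so ||S|| = 100 and sigma(S) ⊂ {|z| ≤ 100}. For any |lambda| < 100, the equation (S - lambda I) x = 0 forces x_1 = 0, then 100x_k = lambda x_{k+1} ⇒ x = 0, so S has no eigenvalues. But (S - lambda I) is not surjective for |lambda| < 100: solving (S - lambda I) x = e_1 would require x_n proportional to (lambda/100)^(-n), which is not in l^2. So every |lambda| < 100 lies in the residual spectrum. The boundary |lambda| = 100 is in the approximate point spectrum (the spectrum is closed). Hence sigma(S) is the closed disk of radius 100.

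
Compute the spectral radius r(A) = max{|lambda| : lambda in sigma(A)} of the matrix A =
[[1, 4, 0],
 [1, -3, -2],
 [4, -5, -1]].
r(A) ≈ 6.2776

The eigenvalues of A are the roots of its characteristic polynomial. With M = A (coefficients from the trace, the sum of principal 2x2 minors, and det A):
  p(λ) = det(λ I - M) = λ^3 + 3λ^2 - 15λ + 35.
No integer candidate from the rational root theorem (±divisors of 35) is a root, so the roots are irrational. The cubic discriminant is Δ = -49680 < 0, so there is one real root and a complex-conjugate pair. p(-7) = -56 and p(-6) = 17 have opposite signs, so a root lies in (-7, -6); Newton's method refines it to λ ≈ -6.2776. Dividing out (λ - (-6.2776)) leaves approximately λ^2 - 3.2776λ + 5.5754. For λ^2 - 3.2776λ + 5.5754 the discriminant is -11.5589. It is negative, so the remaining roots are the complex-conjugate pair λ ≈ 1.6388 ± 1.6999i. Their product equals the constant term, so |λ|^2 ≈ 5.5754 and |λ| ≈ 2.3612.
Thus the eigenvalues (to 4 decimals) are -6.2776 (modulus 6.2776); 1.6388 ± 1.6999i (modulus 2.3612). The spectral radius is the largest modulus: r(A) ≈ 6.2776. (Cross-check: r(A) ≤ ||A||_2 ≈ 7.8487; equality holds whenever A is normal, though it can also hold for some non-normal A.)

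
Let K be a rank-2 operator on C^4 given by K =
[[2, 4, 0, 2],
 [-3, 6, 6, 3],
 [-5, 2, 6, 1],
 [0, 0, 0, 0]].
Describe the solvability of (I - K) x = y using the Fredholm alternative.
(I - K) is invertible (det(I - K) = 47 ≠ 0), so for every y in C^4 the equation (I - K) x = y has a unique solution.

K has rank 2 and factors as K = U V^T = u1 v1^T + u2 v2^T with u1 = (0, 3, 3, 0), v1 = (-2, 0, 2, 0), u2 = (-2, -3, -1, 0), v2 = (-1, -2, 0, -1) (multiplying out reproduces the displayed K). The nonzero eigenvalues of U V^T coincide with those of the 2 x 2 matrix G = V^T U = [[v1·u1, v1·u2], [v2·u1, v2·u2]] = [[6, 2], [-6, 8]], and by the Sylvester determinant identity det(I_4 - U V^T) = det(I_2 - V^T U) = det([[-5, -2], [6, -7]]) = (-5)(-7) - (-2)(6) = 47. (Direct check: I - K =
[[-1, -4, 0, -2],
 [3, -5, -6, -3],
 [5, -2, -5, -1],
 [0, 0, 0, 1]]
has determinant 47.) The finite-dimensional Fredholm alternative says: either (I - K) is invertible, or ker(I - K) ≠ {0} and then range(I - K) = ker((I - K)^*)^⊥, with dim ker(I - K) = dim ker((I - K)^*). Since det(I - K) ≠ 0, 1 is not an eigenvalue of K and ker(I - K) = {0}, so we are in the first case: for every y there is a unique x = (I - K)^(-1) y. (Explicitly, by the Woodbury identity, (I - U V^T)^(-1) = I + U (I_2 - G)^(-1) V^T.)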